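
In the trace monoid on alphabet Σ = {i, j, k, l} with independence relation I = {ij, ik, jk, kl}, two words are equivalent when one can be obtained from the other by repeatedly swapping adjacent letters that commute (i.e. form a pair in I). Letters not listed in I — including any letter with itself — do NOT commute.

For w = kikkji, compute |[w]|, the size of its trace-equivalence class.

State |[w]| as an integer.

#0=k has no predecessor
#1=i has no predecessor
#2=k depends on [0:k]
#3=k depends on [2:k]
#4=j has no predecessor
#5=i depends on [1:i]
sources: [0:k, 1:i, 4:j]
N(rest) = Σ N(rest − s) over sources s of rest; N(one piece) = 1:
  size 1 → [3]=1  [4]=1  [5]=1
  size 2 → [1,5]=1  [2,3]=1  [3,4]=2  [3,5]=2  [4,5]=2
  size 3 → [0,2,3]=1  [1,3,5]=3  [1,4,5]=3  [2,3,4]=3  [2,3,5]=3  [3,4,5]=6
  size 4 → [0,2,3,4]=4  [0,2,3,5]=4  [1,2,3,5]=6  [1,3,4,5]=12  [2,3,4,5]=12
  first=0(k) contributes 30
  first=1(i) contributes 20
  first=4(j) contributes 10
|[w]| = 60

60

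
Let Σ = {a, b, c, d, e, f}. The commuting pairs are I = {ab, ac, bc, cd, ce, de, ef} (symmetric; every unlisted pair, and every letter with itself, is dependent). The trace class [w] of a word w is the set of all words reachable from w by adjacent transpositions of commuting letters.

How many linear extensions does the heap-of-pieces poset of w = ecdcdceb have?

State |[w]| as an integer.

0(e) covers ∅
1(c) covers ∅
2(d) covers ∅
3(c) covers 1:c
4(d) covers 2:d
5(c) covers 3:c
6(e) covers 0:e
7(b) covers 4:d, 6:e
floor of heap: 0:e, 1:c, 2:d
completions by unplaced set U, small U first (add the entries for U minus each lowest piece of U):
  |U|=1: {5}:1  {7}:1
  |U|=2: {3,5}:1  {4,7}:1  {5,7}:2  {6,7}:1
  |U|=3: {0,6,7}:1  {1,3,5}:1  {2,4,7}:1  {3,5,7}:3  {4,5,7}:3  {4,6,7}:2  {5,6,7}:3
  |U|=4: {0,4,6,7}:3  {0,5,6,7}:4  {1,3,5,7}:4  {2,4,5,7}:4  {2,4,6,7}:3  {3,4,5,7}:6  {3,5,6,7}:6  {4,5,6,7}:8
  |U|=5: {0,2,4,6,7}:6  {0,3,5,6,7}:10  {0,4,5,6,7}:15  {1,3,4,5,7}:10  {1,3,5,6,7}:10  {2,3,4,5,7}:10  {2,4,5,6,7}:15  {3,4,5,6,7}:20
  |U|=6: {0,1,3,5,6,7}:20  {0,2,4,5,6,7}:36  {0,3,4,5,6,7}:45  {1,2,3,4,5,7}:20  {1,3,4,5,6,7}:40  {2,3,4,5,6,7}:45
  start at 0(e): 105
  start at 1(c): 126
  start at 2(d): 105
sum over floor = 336

336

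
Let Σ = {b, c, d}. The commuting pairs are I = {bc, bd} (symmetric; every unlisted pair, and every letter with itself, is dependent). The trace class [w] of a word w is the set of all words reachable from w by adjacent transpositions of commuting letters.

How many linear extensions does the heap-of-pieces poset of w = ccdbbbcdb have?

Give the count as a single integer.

drop 0:c onto floor
drop 1:c onto {0:c}
drop 2:d onto {1:c}
drop 3:b onto floor
drop 4:b onto {3:b}
drop 5:b onto {4:b}
drop 6:c onto {2:d}
drop 7:d onto {6:c}
drop 8:b onto {5:b}
ground layer = {0:c, 3:b}
drop-orders for the pieces not yet dropped (sum over which currently-grounded one goes next):
  1 to go: {7} 1  {8} 1
  2 to go: {5,8} 1  {6,7} 1  {7,8} 2
  3 to go: {2,6,7} 1  {4,5,8} 1  {5,7,8} 3  {6,7,8} 3
  4 to go: {1,2,6,7} 1  {2,6,7,8} 4  {3,4,5,8} 1  {4,5,7,8} 4  {5,6,7,8} 6
  5 to go: {0,1,2,6,7} 1  {1,2,6,7,8} 5  {2,5,6,7,8} 10  {3,4,5,7,8} 5  {4,5,6,7,8} 10
  6 to go: {0,1,2,6,7,8} 6  {1,2,5,6,7,8} 15  {2,4,5,6,7,8} 20  {3,4,5,6,7,8} 15
  7 to go: {0,1,2,5,6,7,8} 21  {1,2,4,5,6,7,8} 35  {2,3,4,5,6,7,8} 35
  if 0:c drops first: 70 orders
  if 3:b drops first: 56 orders
heap linearizations: 126

126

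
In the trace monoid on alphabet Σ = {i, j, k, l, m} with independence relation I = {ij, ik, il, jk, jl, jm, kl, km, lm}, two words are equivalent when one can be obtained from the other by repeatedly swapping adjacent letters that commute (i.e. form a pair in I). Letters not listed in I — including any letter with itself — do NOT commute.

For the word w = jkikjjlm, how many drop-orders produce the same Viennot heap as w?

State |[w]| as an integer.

1680

#0=j has no predecessor
#1=k has no predecessor
#2=i has no predecessor
#3=k depends on [1:k]
#4=j depends on [0:j]
#5=j depends on [4:j]
#6=l has no predecessor
#7=m depends on [2:i]
sources: [0:j, 1:k, 2:i, 6:l]
N(rest) = Σ N(rest − s) over sources s of rest; N(one piece) = 1:
  size 1 → [3]=1  [5]=1  [6]=1  [7]=1
  size 2 → [1,3]=1  [2,7]=1  [3,5]=2  [3,6]=2  [3,7]=2  [4,5]=1  [5,6]=2  [5,7]=2  [6,7]=2
  size 3 → [0,4,5]=1  [1,3,5]=3  [1,3,6]=3  [1,3,7]=3  [2,3,7]=3  [2,5,7]=3  [2,6,7]=3  [3,4,5]=3  [3,5,6]=6  [3,5,7]=6  [3,6,7]=6  [4,5,6]=3  [4,5,7]=3  [5,6,7]=6
  size 4 → [0,3,4,5]=4  [0,4,5,6]=4  [0,4,5,7]=4  [1,2,3,7]=6  [1,3,4,5]=6  [1,3,5,6]=12  [1,3,5,7]=12  [1,3,6,7]=12  [2,3,5,7]=12  [2,3,6,7]=12  [2,4,5,7]=6  [2,5,6,7]=12  [3,4,5,6]=12  [3,4,5,7]=12  [3,5,6,7]=24  [4,5,6,7]=12
  size 5 → [0,1,3,4,5]=10  [0,2,4,5,7]=10  [0,3,4,5,6]=20  [0,3,4,5,7]=20  [0,4,5,6,7]=20  [1,2,3,5,7]=30  [1,2,3,6,7]=30  [1,3,4,5,6]=30  [1,3,4,5,7]=30  [1,3,5,6,7]=60  [2,3,4,5,7]=30  [2,3,5,6,7]=60  [2,4,5,6,7]=30  [3,4,5,6,7]=60
  size 6 → [0,1,3,4,5,6]=60  [0,1,3,4,5,7]=60  [0,2,3,4,5,7]=60  [0,2,4,5,6,7]=60  [0,3,4,5,6,7]=120  [1,2,3,4,5,7]=90  [1,2,3,5,6,7]=180  [1,3,4,5,6,7]=180  [2,3,4,5,6,7]=180
  first=0(j) contributes 630
  first=1(k) contributes 420
  first=2(i) contributes 420
  first=6(l) contributes 210
|[w]| = 1680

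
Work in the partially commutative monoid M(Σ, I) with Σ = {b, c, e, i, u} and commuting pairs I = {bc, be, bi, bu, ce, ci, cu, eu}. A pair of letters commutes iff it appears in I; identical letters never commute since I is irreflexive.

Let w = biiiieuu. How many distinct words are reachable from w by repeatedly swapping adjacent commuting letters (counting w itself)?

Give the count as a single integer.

piece 0:b — minimal
piece 1:i — minimal
piece 2:i rests on {1:i}
piece 3:i rests on {2:i}
piece 4:i rests on {3:i}
piece 5:e rests on {4:i}
piece 6:u rests on {4:i}
piece 7:u rests on {6:u}
minimal pieces: {0:b, 1:i}
ways to finish when only these pieces remain (= sum over removing one remaining piece with nothing left below it):
  1 left: {0}→1  {5}→1  {7}→1
  2 left: {0,5}→2  {0,7}→2  {5,7}→2  {6,7}→1
  3 left: {0,5,7}→6  {0,6,7}→3  {5,6,7}→3
  4 left: {0,5,6,7}→12  {4,5,6,7}→3
  5 left: {0,4,5,6,7}→15  {3,4,5,6,7}→3
  6 left: {0,3,4,5,6,7}→18  {2,3,4,5,6,7}→3
  placing 0:b first → 3 extensions
  placing 1:i first → 21 extensions
total linear extensions = 24

24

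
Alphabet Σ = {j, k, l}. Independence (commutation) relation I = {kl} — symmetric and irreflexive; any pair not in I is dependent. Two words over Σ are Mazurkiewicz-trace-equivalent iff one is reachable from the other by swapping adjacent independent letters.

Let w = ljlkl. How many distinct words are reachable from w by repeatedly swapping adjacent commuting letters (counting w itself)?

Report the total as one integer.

0(l) covers ∅
1(j) covers 0:l
2(l) covers 1:j
3(k) covers 1:j
4(l) covers 2:l
floor of heap: 0:l
completions by unplaced set U, small U first (add the entries for U minus each lowest piece of U):
  |U|=1: {3}:1  {4}:1
  |U|=2: {2,4}:1  {3,4}:2
  |U|=3: {2,3,4}:3
  start at 0(l): 3

3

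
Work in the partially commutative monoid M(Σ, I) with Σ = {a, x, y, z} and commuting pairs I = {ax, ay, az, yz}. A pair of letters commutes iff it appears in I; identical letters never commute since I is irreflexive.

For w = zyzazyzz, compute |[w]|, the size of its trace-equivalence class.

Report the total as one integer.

drop 0:z onto floor
drop 1:y onto floor
drop 2:z onto {0:z}
drop 3:a onto floor
drop 4:z onto {2:z}
drop 5:y onto {1:y}
drop 6:z onto {4:z}
drop 7:z onto {6:z}
ground layer = {0:z, 1:y, 3:a}
drop-orders for the pieces not yet dropped (sum over which currently-grounded one goes next):
  1 to go: {3} 1  {5} 1  {7} 1
  2 to go: {1,5} 1  {3,5} 2  {3,7} 2  {5,7} 2  {6,7} 1
  3 to go: {1,3,5} 3  {1,5,7} 3  {3,5,7} 6  {3,6,7} 3  {4,6,7} 1  {5,6,7} 3
  4 to go: {1,3,5,7} 12  {1,5,6,7} 6  {2,4,6,7} 1  {3,4,6,7} 4  {3,5,6,7} 12  {4,5,6,7} 4
  5 to go: {0,2,4,6,7} 1  {1,3,5,6,7} 30  {1,4,5,6,7} 10  {2,3,4,6,7} 5  {2,4,5,6,7} 5  {3,4,5,6,7} 20
  6 to go: {0,2,3,4,6,7} 6  {0,2,4,5,6,7} 6  {1,2,4,5,6,7} 15  {1,3,4,5,6,7} 60  {2,3,4,5,6,7} 30
  if 0:z drops first: 105 orders
  if 1:y drops first: 42 orders
  if 3:a drops first: 21 orders
heap linearizations: 168

168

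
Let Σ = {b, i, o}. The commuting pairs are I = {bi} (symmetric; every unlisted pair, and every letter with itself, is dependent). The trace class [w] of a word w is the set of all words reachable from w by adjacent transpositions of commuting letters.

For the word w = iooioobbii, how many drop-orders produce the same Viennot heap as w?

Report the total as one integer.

6

piece 0:i — minimal
piece 1:o rests on {0:i}
piece 2:o rests on {1:o}
piece 3:i rests on {2:o}
piece 4:o rests on {3:i}
piece 5:o rests on {4:o}
piece 6:b rests on {5:o}
piece 7:b rests on {6:b}
piece 8:i rests on {5:o}
piece 9:i rests on {8:i}
minimal pieces: {0:i}
ways to finish when only these pieces remain (= sum over removing one remaining piece with nothing left below it):
  1 left: {7}→1  {9}→1
  2 left: {6,7}→1  {7,9}→2  {8,9}→1
  3 left: {6,7,9}→3  {7,8,9}→3
  4 left: {6,7,8,9}→6
  5 left: {5,6,7,8,9}→6
  6 left: {4,5,6,7,8,9}→6
  7 left: {3,4,5,6,7,8,9}→6
  8 left: {2,3,4,5,6,7,8,9}→6
  placing 0:i first → 6 extensions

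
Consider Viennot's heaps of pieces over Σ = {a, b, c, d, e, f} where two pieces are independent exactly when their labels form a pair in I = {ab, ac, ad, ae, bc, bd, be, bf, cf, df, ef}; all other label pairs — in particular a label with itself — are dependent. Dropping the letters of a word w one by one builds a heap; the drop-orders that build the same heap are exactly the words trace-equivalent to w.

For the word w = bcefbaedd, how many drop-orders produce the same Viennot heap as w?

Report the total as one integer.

drop 0:b onto floor
drop 1:c onto floor
drop 2:e onto {1:c}
drop 3:f onto floor
drop 4:b onto {0:b}
drop 5:a onto {3:f}
drop 6:e onto {2:e}
drop 7:d onto {6:e}
drop 8:d onto {7:d}
ground layer = {0:b, 1:c, 3:f}
drop-orders for the pieces not yet dropped (sum over which currently-grounded one goes next):
  1 to go: {4} 1  {5} 1  {8} 1
  2 to go: {0,4} 1  {3,5} 1  {4,5} 2  {4,8} 2  {5,8} 2  {7,8} 1
  3 to go: {0,4,5} 3  {0,4,8} 3  {3,4,5} 3  {3,5,8} 3  {4,5,8} 6  {4,7,8} 3  {5,7,8} 3  {6,7,8} 1
  4 to go: {0,3,4,5} 6  {0,4,5,8} 12  {0,4,7,8} 6  {2,6,7,8} 1  {3,4,5,8} 12  {3,5,7,8} 6  {4,5,7,8} 12  {4,6,7,8} 4  {5,6,7,8} 4
  5 to go: {0,3,4,5,8} 30  {0,4,5,7,8} 30  {0,4,6,7,8} 10  {1,2,6,7,8} 1  {2,4,6,7,8} 5  {2,5,6,7,8} 5  {3,4,5,7,8} 30  {3,5,6,7,8} 10  {4,5,6,7,8} 20
  6 to go: {0,2,4,6,7,8} 15  {0,3,4,5,7,8} 90  {0,4,5,6,7,8} 60  {1,2,4,6,7,8} 6  {1,2,5,6,7,8} 6  {2,3,5,6,7,8} 15  {2,4,5,6,7,8} 30  {3,4,5,6,7,8} 60
  7 to go: {0,1,2,4,6,7,8} 21  {0,2,4,5,6,7,8} 105  {0,3,4,5,6,7,8} 210  {1,2,3,5,6,7,8} 21  {1,2,4,5,6,7,8} 42  {2,3,4,5,6,7,8} 105
  if 0:b drops first: 168 orders
  if 1:c drops first: 420 orders
  if 3:f drops first: 168 orders
heap linearizations: 756

756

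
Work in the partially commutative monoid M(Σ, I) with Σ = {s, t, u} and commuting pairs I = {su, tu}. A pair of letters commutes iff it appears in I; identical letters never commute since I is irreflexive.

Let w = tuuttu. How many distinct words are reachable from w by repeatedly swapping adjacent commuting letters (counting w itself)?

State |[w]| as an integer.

20

0(t) covers ∅
1(u) covers ∅
2(u) covers 1:u
3(t) covers 0:t
4(t) covers 3:t
5(u) covers 2:u
floor of heap: 0:t, 1:u
completions by unplaced set U, small U first (add the entries for U minus each lowest piece of U):
  |U|=1: {4}:1  {5}:1
  |U|=2: {2,5}:1  {3,4}:1  {4,5}:2
  |U|=3: {0,3,4}:1  {1,2,5}:1  {2,4,5}:3  {3,4,5}:3
  |U|=4: {0,3,4,5}:4  {1,2,4,5}:4  {2,3,4,5}:6
  start at 0(t): 10
  start at 1(u): 10
sum over floor = 20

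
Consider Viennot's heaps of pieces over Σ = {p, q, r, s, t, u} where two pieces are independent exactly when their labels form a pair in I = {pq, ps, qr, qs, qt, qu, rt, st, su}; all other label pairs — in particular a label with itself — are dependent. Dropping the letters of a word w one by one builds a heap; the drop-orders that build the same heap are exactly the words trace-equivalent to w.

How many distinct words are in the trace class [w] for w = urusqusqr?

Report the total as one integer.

#0=u has no predecessor
#1=r depends on [0:u]
#2=u depends on [1:r]
#3=s depends on [1:r]
#4=q has no predecessor
#5=u depends on [2:u]
#6=s depends on [3:s]
#7=q depends on [4:q]
#8=r depends on [5:u, 6:s]
sources: [0:u, 4:q]
N(rest) = Σ N(rest − s) over sources s of rest; N(one piece) = 1:
  size 1 → [7]=1  [8]=1
  size 2 → [4,7]=1  [5,8]=1  [6,8]=1  [7,8]=2
  size 3 → [2,5,8]=1  [3,6,8]=1  [4,7,8]=3  [5,6,8]=2  [5,7,8]=3  [6,7,8]=3
  size 4 → [2,5,6,8]=3  [2,5,7,8]=4  [3,5,6,8]=3  [3,6,7,8]=4  [4,5,7,8]=6  [4,6,7,8]=6  [5,6,7,8]=8
  size 5 → [2,3,5,6,8]=6  [2,4,5,7,8]=10  [2,5,6,7,8]=15  [3,4,6,7,8]=10  [3,5,6,7,8]=15  [4,5,6,7,8]=20
  size 6 → [1,2,3,5,6,8]=6  [2,3,5,6,7,8]=36  [2,4,5,6,7,8]=45  [3,4,5,6,7,8]=45
  size 7 → [0,1,2,3,5,6,8]=6  [1,2,3,5,6,7,8]=42  [2,3,4,5,6,7,8]=126
  first=0(u) contributes 168
  first=4(q) contributes 48
|[w]| = 216

216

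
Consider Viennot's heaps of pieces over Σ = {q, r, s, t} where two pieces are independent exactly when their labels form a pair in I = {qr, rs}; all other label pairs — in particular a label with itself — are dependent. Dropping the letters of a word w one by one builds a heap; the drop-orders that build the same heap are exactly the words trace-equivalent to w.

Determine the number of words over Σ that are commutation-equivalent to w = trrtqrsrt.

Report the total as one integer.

6

drop 0:t onto floor
drop 1:r onto {0:t}
drop 2:r onto {1:r}
drop 3:t onto {2:r}
drop 4:q onto {3:t}
drop 5:r onto {3:t}
drop 6:s onto {4:q}
drop 7:r onto {5:r}
drop 8:t onto {6:s, 7:r}
ground layer = {0:t}
drop-orders for the pieces not yet dropped (sum over which currently-grounded one goes next):
  1 to go: {8} 1
  2 to go: {6,8} 1  {7,8} 1
  3 to go: {4,6,8} 1  {5,7,8} 1  {6,7,8} 2
  4 to go: {4,6,7,8} 3  {5,6,7,8} 3
  5 to go: {4,5,6,7,8} 6
  6 to go: {3,4,5,6,7,8} 6
  7 to go: {2,3,4,5,6,7,8} 6
  if 0:t drops first: 6 orders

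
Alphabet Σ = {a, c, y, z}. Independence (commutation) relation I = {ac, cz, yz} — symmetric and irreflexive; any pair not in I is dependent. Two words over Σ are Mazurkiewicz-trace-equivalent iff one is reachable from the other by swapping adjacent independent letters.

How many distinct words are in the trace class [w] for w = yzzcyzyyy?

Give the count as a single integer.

0(y) covers ∅
1(z) covers ∅
2(z) covers 1:z
3(c) covers 0:y
4(y) covers 3:c
5(z) covers 2:z
6(y) covers 4:y
7(y) covers 6:y
8(y) covers 7:y
floor of heap: 0:y, 1:z
completions by unplaced set U, small U first (add the entries for U minus each lowest piece of U):
  |U|=1: {5}:1  {8}:1
  |U|=2: {2,5}:1  {5,8}:2  {7,8}:1
  |U|=3: {1,2,5}:1  {2,5,8}:3  {5,7,8}:3  {6,7,8}:1
  |U|=4: {1,2,5,8}:4  {2,5,7,8}:6  {4,6,7,8}:1  {5,6,7,8}:4
  |U|=5: {1,2,5,7,8}:10  {2,5,6,7,8}:10  {3,4,6,7,8}:1  {4,5,6,7,8}:5
  |U|=6: {0,3,4,6,7,8}:1  {1,2,5,6,7,8}:20  {2,4,5,6,7,8}:15  {3,4,5,6,7,8}:6
  |U|=7: {0,3,4,5,6,7,8}:7  {1,2,4,5,6,7,8}:35  {2,3,4,5,6,7,8}:21
  start at 0(y): 56
  start at 1(z): 28
sum over floor = 84

84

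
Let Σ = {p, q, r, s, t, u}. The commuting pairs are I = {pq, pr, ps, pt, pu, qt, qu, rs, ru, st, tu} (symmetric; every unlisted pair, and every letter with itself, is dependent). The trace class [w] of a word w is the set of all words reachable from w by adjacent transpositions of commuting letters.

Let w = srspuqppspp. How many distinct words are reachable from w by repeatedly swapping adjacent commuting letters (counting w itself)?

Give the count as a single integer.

3234

piece 0:s — minimal
piece 1:r — minimal
piece 2:s rests on {0:s}
piece 3:p — minimal
piece 4:u rests on {2:s}
piece 5:q rests on {1:r, 2:s}
piece 6:p rests on {3:p}
piece 7:p rests on {6:p}
piece 8:s rests on {4:u, 5:q}
piece 9:p rests on {7:p}
piece 10:p rests on {9:p}
minimal pieces: {0:s, 1:r, 3:p}
ways to finish when only these pieces remain (= sum over removing one remaining piece with nothing left below it):
  1 left: {8}→1  {10}→1
  2 left: {4,8}→1  {5,8}→1  {8,10}→2  {9,10}→1
  3 left: {1,5,8}→1  {4,5,8}→2  {4,8,10}→3  {5,8,10}→3  {7,9,10}→1  {8,9,10}→3
  4 left: {1,4,5,8}→3  {1,5,8,10}→4  {2,4,5,8}→2  {4,5,8,10}→8  {4,8,9,10}→6  {5,8,9,10}→6  {6,7,9,10}→1  {7,8,9,10}→4
  5 left: {0,2,4,5,8}→2  {1,2,4,5,8}→5  {1,4,5,8,10}→15  {1,5,8,9,10}→10  {2,4,5,8,10}→10  {3,6,7,9,10}→1  {4,5,8,9,10}→20  {4,7,8,9,10}→10  {5,7,8,9,10}→10  {6,7,8,9,10}→5
  6 left: {0,1,2,4,5,8}→7  {0,2,4,5,8,10}→12  {1,2,4,5,8,10}→30  {1,4,5,8,9,10}→45  {1,5,7,8,9,10}→20  {2,4,5,8,9,10}→30  {3,6,7,8,9,10}→6  {4,5,7,8,9,10}→40  {4,6,7,8,9,10}→15  {5,6,7,8,9,10}→15
  7 left: {0,1,2,4,5,8,10}→49  {0,2,4,5,8,9,10}→42  {1,2,4,5,8,9,10}→105  {1,4,5,7,8,9,10}→105  {1,5,6,7,8,9,10}→35  {2,4,5,7,8,9,10}→70  {3,4,6,7,8,9,10}→21  {3,5,6,7,8,9,10}→21  {4,5,6,7,8,9,10}→70
  8 left: {0,1,2,4,5,8,9,10}→196  {0,2,4,5,7,8,9,10}→112  {1,2,4,5,7,8,9,10}→280  {1,3,5,6,7,8,9,10}→56  {1,4,5,6,7,8,9,10}→210  {2,4,5,6,7,8,9,10}→140  {3,4,5,6,7,8,9,10}→112
  9 left: {0,1,2,4,5,7,8,9,10}→588  {0,2,4,5,6,7,8,9,10}→252  {1,2,4,5,6,7,8,9,10}→630  {1,3,4,5,6,7,8,9,10}→378  {2,3,4,5,6,7,8,9,10}→252
  placing 0:s first → 1260 extensions
  placing 1:r first → 504 extensions
  placing 3:p first → 1470 extensions
total linear extensions = 3234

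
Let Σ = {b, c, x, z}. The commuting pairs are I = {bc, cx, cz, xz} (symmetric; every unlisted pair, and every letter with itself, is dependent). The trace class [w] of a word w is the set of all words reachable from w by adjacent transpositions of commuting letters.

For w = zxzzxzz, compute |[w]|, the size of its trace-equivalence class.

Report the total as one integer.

21

piece 0:z — minimal
piece 1:x — minimal
piece 2:z rests on {0:z}
piece 3:z rests on {2:z}
piece 4:x rests on {1:x}
piece 5:z rests on {3:z}
piece 6:z rests on {5:z}
minimal pieces: {0:z, 1:x}
ways to finish when only these pieces remain (= sum over removing one remaining piece with nothing left below it):
  1 left: {4}→1  {6}→1
  2 left: {1,4}→1  {4,6}→2  {5,6}→1
  3 left: {1,4,6}→3  {3,5,6}→1  {4,5,6}→3
  4 left: {1,4,5,6}→6  {2,3,5,6}→1  {3,4,5,6}→4
  5 left: {0,2,3,5,6}→1  {1,3,4,5,6}→10  {2,3,4,5,6}→5
  placing 0:z first → 15 extensions
  placing 1:x first → 6 extensions
total linear extensions = 21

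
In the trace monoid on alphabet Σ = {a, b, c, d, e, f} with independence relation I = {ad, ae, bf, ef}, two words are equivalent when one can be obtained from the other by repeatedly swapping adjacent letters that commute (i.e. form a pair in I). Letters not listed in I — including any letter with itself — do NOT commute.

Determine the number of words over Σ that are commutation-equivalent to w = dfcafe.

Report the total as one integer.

3

#0=d has no predecessor
#1=f depends on [0:d]
#2=c depends on [1:f]
#3=a depends on [2:c]
#4=f depends on [3:a]
#5=e depends on [2:c]
sources: [0:d]
N(rest) = Σ N(rest − s) over sources s of rest; N(one piece) = 1:
  size 1 → [4]=1  [5]=1
  size 2 → [3,4]=1  [4,5]=2
  size 3 → [3,4,5]=3
  size 4 → [2,3,4,5]=3
  first=0(d) contributes 3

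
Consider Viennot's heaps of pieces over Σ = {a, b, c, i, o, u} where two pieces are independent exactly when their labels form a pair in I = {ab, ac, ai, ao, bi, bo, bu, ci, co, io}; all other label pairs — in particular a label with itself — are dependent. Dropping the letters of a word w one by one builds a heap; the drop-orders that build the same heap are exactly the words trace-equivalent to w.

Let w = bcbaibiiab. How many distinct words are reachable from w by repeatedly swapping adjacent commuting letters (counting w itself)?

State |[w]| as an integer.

#0=b has no predecessor
#1=c depends on [0:b]
#2=b depends on [1:c]
#3=a has no predecessor
#4=i has no predecessor
#5=b depends on [2:b]
#6=i depends on [4:i]
#7=i depends on [6:i]
#8=a depends on [3:a]
#9=b depends on [5:b]
sources: [0:b, 3:a, 4:i]
N(rest) = Σ N(rest − s) over sources s of rest; N(one piece) = 1:
  size 1 → [7]=1  [8]=1  [9]=1
  size 2 → [3,8]=1  [5,9]=1  [6,7]=1  [7,8]=2  [7,9]=2  [8,9]=2
  size 3 → [2,5,9]=1  [3,7,8]=3  [3,8,9]=3  [4,6,7]=1  [5,7,9]=3  [5,8,9]=3  [6,7,8]=3  [6,7,9]=3  [7,8,9]=6
  size 4 → [1,2,5,9]=1  [2,5,7,9]=4  [2,5,8,9]=4  [3,5,8,9]=6  [3,6,7,8]=6  [3,7,8,9]=12  [4,6,7,8]=4  [4,6,7,9]=4  [5,6,7,9]=6  [5,7,8,9]=12  [6,7,8,9]=12
  size 5 → [0,1,2,5,9]=1  [1,2,5,7,9]=5  [1,2,5,8,9]=5  [2,3,5,8,9]=10  [2,5,6,7,9]=10  [2,5,7,8,9]=20  [3,4,6,7,8]=10  [3,5,7,8,9]=30  [3,6,7,8,9]=30  [4,5,6,7,9]=10  [4,6,7,8,9]=20  [5,6,7,8,9]=30
  size 6 → [0,1,2,5,7,9]=6  [0,1,2,5,8,9]=6  [1,2,3,5,8,9]=15  [1,2,5,6,7,9]=15  [1,2,5,7,8,9]=30  [2,3,5,7,8,9]=60  [2,4,5,6,7,9]=20  [2,5,6,7,8,9]=60  [3,4,6,7,8,9]=60  [3,5,6,7,8,9]=90  [4,5,6,7,8,9]=60
  size 7 → [0,1,2,3,5,8,9]=21  [0,1,2,5,6,7,9]=21  [0,1,2,5,7,8,9]=42  [1,2,3,5,7,8,9]=105  [1,2,4,5,6,7,9]=35  [1,2,5,6,7,8,9]=105  [2,3,5,6,7,8,9]=210  [2,4,5,6,7,8,9]=140  [3,4,5,6,7,8,9]=210
  size 8 → [0,1,2,3,5,7,8,9]=168  [0,1,2,4,5,6,7,9]=56  [0,1,2,5,6,7,8,9]=168  [1,2,3,5,6,7,8,9]=420  [1,2,4,5,6,7,8,9]=280  [2,3,4,5,6,7,8,9]=560
  first=0(b) contributes 1260
  first=3(a) contributes 504
  first=4(i) contributes 756
|[w]| = 2520

2520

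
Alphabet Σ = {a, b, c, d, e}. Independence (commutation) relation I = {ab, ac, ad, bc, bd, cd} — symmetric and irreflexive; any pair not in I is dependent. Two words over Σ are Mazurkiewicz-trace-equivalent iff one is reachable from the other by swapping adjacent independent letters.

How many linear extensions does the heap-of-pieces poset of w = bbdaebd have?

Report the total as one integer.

24

#0=b has no predecessor
#1=b depends on [0:b]
#2=d has no predecessor
#3=a has no predecessor
#4=e depends on [1:b, 2:d, 3:a]
#5=b depends on [4:e]
#6=d depends on [4:e]
sources: [0:b, 2:d, 3:a]
N(rest) = Σ N(rest − s) over sources s of rest; N(one piece) = 1:
  size 1 → [5]=1  [6]=1
  size 2 → [5,6]=2
  size 3 → [4,5,6]=2
  size 4 → [1,4,5,6]=2  [2,4,5,6]=2  [3,4,5,6]=2
  size 5 → [0,1,4,5,6]=2  [1,2,4,5,6]=4  [1,3,4,5,6]=4  [2,3,4,5,6]=4
  first=0(b) contributes 12
  first=2(d) contributes 6
  first=3(a) contributes 6
|[w]| = 24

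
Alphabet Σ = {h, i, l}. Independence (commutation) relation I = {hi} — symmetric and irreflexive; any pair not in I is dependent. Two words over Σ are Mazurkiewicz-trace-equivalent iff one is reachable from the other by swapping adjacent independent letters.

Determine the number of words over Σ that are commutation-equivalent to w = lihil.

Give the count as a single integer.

#0=l has no predecessor
#1=i depends on [0:l]
#2=h depends on [0:l]
#3=i depends on [1:i]
#4=l depends on [2:h, 3:i]
sources: [0:l]
N(rest) = Σ N(rest − s) over sources s of rest; N(one piece) = 1:
  size 1 → [4]=1
  size 2 → [2,4]=1  [3,4]=1
  size 3 → [1,3,4]=1  [2,3,4]=2
  first=0(l) contributes 3

3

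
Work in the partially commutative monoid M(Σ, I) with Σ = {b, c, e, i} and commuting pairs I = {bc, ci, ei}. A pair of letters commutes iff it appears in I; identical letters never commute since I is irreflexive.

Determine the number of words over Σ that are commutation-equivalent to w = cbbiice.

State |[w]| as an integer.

piece 0:c — minimal
piece 1:b — minimal
piece 2:b rests on {1:b}
piece 3:i rests on {2:b}
piece 4:i rests on {3:i}
piece 5:c rests on {0:c}
piece 6:e rests on {2:b, 5:c}
minimal pieces: {0:c, 1:b}
ways to finish when only these pieces remain (= sum over removing one remaining piece with nothing left below it):
  1 left: {4}→1  {6}→1
  2 left: {3,4}→1  {4,6}→2  {5,6}→1
  3 left: {0,5,6}→1  {3,4,6}→3  {4,5,6}→3
  4 left: {0,4,5,6}→4  {2,3,4,6}→3  {3,4,5,6}→6
  5 left: {0,3,4,5,6}→10  {1,2,3,4,6}→3  {2,3,4,5,6}→9
  placing 0:c first → 12 extensions
  placing 1:b first → 19 extensions
total linear extensions = 31

31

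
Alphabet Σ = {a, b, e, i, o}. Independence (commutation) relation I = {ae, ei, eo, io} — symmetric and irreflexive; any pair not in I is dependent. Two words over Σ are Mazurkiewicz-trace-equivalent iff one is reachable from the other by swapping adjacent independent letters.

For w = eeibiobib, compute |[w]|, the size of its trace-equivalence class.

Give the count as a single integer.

piece 0:e — minimal
piece 1:e rests on {0:e}
piece 2:i — minimal
piece 3:b rests on {1:e, 2:i}
piece 4:i rests on {3:b}
piece 5:o rests on {3:b}
piece 6:b rests on {4:i, 5:o}
piece 7:i rests on {6:b}
piece 8:b rests on {7:i}
minimal pieces: {0:e, 2:i}
ways to finish when only these pieces remain (= sum over removing one remaining piece with nothing left below it):
  1 left: {8}→1
  2 left: {7,8}→1
  3 left: {6,7,8}→1
  4 left: {4,6,7,8}→1  {5,6,7,8}→1
  5 left: {4,5,6,7,8}→2
  6 left: {3,4,5,6,7,8}→2
  7 left: {1,3,4,5,6,7,8}→2  {2,3,4,5,6,7,8}→2
  placing 0:e first → 4 extensions
  placing 2:i first → 2 extensions
total linear extensions = 6

6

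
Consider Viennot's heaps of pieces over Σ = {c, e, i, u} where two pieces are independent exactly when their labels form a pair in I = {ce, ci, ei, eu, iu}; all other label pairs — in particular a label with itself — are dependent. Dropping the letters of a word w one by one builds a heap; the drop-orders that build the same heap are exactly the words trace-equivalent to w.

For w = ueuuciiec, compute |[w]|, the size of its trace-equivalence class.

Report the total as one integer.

756

0(u) covers ∅
1(e) covers ∅
2(u) covers 0:u
3(u) covers 2:u
4(c) covers 3:u
5(i) covers ∅
6(i) covers 5:i
7(e) covers 1:e
8(c) covers 4:c
floor of heap: 0:u, 1:e, 5:i
completions by unplaced set U, small U first (add the entries for U minus each lowest piece of U):
  |U|=1: {6}:1  {7}:1  {8}:1
  |U|=2: {1,7}:1  {4,8}:1  {5,6}:1  {6,7}:2  {6,8}:2  {7,8}:2
  |U|=3: {1,6,7}:3  {1,7,8}:3  {3,4,8}:1  {4,6,8}:3  {4,7,8}:3  {5,6,7}:3  {5,6,8}:3  {6,7,8}:6
  |U|=4: {1,4,7,8}:6  {1,5,6,7}:6  {1,6,7,8}:12  {2,3,4,8}:1  {3,4,6,8}:4  {3,4,7,8}:4  {4,5,6,8}:6  {4,6,7,8}:12  {5,6,7,8}:12
  |U|=5: {0,2,3,4,8}:1  {1,3,4,7,8}:10  {1,4,6,7,8}:30  {1,5,6,7,8}:30  {2,3,4,6,8}:5  {2,3,4,7,8}:5  {3,4,5,6,8}:10  {3,4,6,7,8}:20  {4,5,6,7,8}:30
  |U|=6: {0,2,3,4,6,8}:6  {0,2,3,4,7,8}:6  {1,2,3,4,7,8}:15  {1,3,4,6,7,8}:60  {1,4,5,6,7,8}:90  {2,3,4,5,6,8}:15  {2,3,4,6,7,8}:30  {3,4,5,6,7,8}:60
  |U|=7: {0,1,2,3,4,7,8}:21  {0,2,3,4,5,6,8}:21  {0,2,3,4,6,7,8}:42  {1,2,3,4,6,7,8}:105  {1,3,4,5,6,7,8}:210  {2,3,4,5,6,7,8}:105
  start at 0(u): 420
  start at 1(e): 168
  start at 5(i): 168
sum over floor = 756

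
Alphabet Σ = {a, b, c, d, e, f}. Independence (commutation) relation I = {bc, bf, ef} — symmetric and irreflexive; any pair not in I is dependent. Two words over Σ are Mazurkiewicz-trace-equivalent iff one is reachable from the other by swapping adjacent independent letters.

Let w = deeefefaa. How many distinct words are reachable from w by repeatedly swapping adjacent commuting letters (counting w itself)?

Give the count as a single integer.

15

piece 0:d — minimal
piece 1:e rests on {0:d}
piece 2:e rests on {1:e}
piece 3:e rests on {2:e}
piece 4:f rests on {0:d}
piece 5:e rests on {3:e}
piece 6:f rests on {4:f}
piece 7:a rests on {5:e, 6:f}
piece 8:a rests on {7:a}
minimal pieces: {0:d}
ways to finish when only these pieces remain (= sum over removing one remaining piece with nothing left below it):
  1 left: {8}→1
  2 left: {7,8}→1
  3 left: {5,7,8}→1  {6,7,8}→1
  4 left: {3,5,7,8}→1  {4,6,7,8}→1  {5,6,7,8}→2
  5 left: {2,3,5,7,8}→1  {3,5,6,7,8}→3  {4,5,6,7,8}→3
  6 left: {1,2,3,5,7,8}→1  {2,3,5,6,7,8}→4  {3,4,5,6,7,8}→6
  7 left: {1,2,3,5,6,7,8}→5  {2,3,4,5,6,7,8}→10
  placing 0:d first → 15 extensions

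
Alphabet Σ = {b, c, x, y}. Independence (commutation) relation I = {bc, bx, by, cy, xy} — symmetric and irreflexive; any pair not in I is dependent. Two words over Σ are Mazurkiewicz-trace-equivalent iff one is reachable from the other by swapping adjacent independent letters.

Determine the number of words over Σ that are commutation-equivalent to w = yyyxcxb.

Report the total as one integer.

piece 0:y — minimal
piece 1:y rests on {0:y}
piece 2:y rests on {1:y}
piece 3:x — minimal
piece 4:c rests on {3:x}
piece 5:x rests on {4:c}
piece 6:b — minimal
minimal pieces: {0:y, 3:x, 6:b}
ways to finish when only these pieces remain (= sum over removing one remaining piece with nothing left below it):
  1 left: {2}→1  {5}→1  {6}→1
  2 left: {1,2}→1  {2,5}→2  {2,6}→2  {4,5}→1  {5,6}→2
  3 left: {0,1,2}→1  {1,2,5}→3  {1,2,6}→3  {2,4,5}→3  {2,5,6}→6  {3,4,5}→1  {4,5,6}→3
  4 left: {0,1,2,5}→4  {0,1,2,6}→4  {1,2,4,5}→6  {1,2,5,6}→12  {2,3,4,5}→4  {2,4,5,6}→12  {3,4,5,6}→4
  5 left: {0,1,2,4,5}→10  {0,1,2,5,6}→20  {1,2,3,4,5}→10  {1,2,4,5,6}→30  {2,3,4,5,6}→20
  placing 0:y first → 60 extensions
  placing 3:x first → 60 extensions
  placing 6:b first → 20 extensions
total linear extensions = 140

140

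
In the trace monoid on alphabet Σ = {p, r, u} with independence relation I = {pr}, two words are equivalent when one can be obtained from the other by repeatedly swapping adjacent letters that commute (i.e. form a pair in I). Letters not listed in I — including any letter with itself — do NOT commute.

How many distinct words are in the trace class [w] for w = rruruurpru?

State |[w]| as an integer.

3

piece 0:r — minimal
piece 1:r rests on {0:r}
piece 2:u rests on {1:r}
piece 3:r rests on {2:u}
piece 4:u rests on {3:r}
piece 5:u rests on {4:u}
piece 6:r rests on {5:u}
piece 7:p rests on {5:u}
piece 8:r rests on {6:r}
piece 9:u rests on {7:p, 8:r}
minimal pieces: {0:r}
ways to finish when only these pieces remain (= sum over removing one remaining piece with nothing left below it):
  1 left: {9}→1
  2 left: {7,9}→1  {8,9}→1
  3 left: {6,8,9}→1  {7,8,9}→2
  4 left: {6,7,8,9}→3
  5 left: {5,6,7,8,9}→3
  6 left: {4,5,6,7,8,9}→3
  7 left: {3,4,5,6,7,8,9}→3
  8 left: {2,3,4,5,6,7,8,9}→3
  placing 0:r first → 3 extensions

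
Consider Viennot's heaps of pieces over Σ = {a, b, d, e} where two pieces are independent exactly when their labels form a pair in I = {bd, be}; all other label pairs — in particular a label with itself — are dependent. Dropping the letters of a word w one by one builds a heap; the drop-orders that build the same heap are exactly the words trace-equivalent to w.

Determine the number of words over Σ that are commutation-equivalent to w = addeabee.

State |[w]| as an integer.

drop 0:a onto floor
drop 1:d onto {0:a}
drop 2:d onto {1:d}
drop 3:e onto {2:d}
drop 4:a onto {3:e}
drop 5:b onto {4:a}
drop 6:e onto {4:a}
drop 7:e onto {6:e}
ground layer = {0:a}
drop-orders for the pieces not yet dropped (sum over which currently-grounded one goes next):
  1 to go: {5} 1  {7} 1
  2 to go: {5,7} 2  {6,7} 1
  3 to go: {5,6,7} 3
  4 to go: {4,5,6,7} 3
  5 to go: {3,4,5,6,7} 3
  6 to go: {2,3,4,5,6,7} 3
  if 0:a drops first: 3 orders

3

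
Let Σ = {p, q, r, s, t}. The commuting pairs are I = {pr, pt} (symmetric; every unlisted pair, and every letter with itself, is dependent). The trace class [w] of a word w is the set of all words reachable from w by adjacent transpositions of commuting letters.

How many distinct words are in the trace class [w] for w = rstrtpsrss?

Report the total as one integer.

4

drop 0:r onto floor
drop 1:s onto {0:r}
drop 2:t onto {1:s}
drop 3:r onto {2:t}
drop 4:t onto {3:r}
drop 5:p onto {1:s}
drop 6:s onto {4:t, 5:p}
drop 7:r onto {6:s}
drop 8:s onto {7:r}
drop 9:s onto {8:s}
ground layer = {0:r}
drop-orders for the pieces not yet dropped (sum over which currently-grounded one goes next):
  1 to go: {9} 1
  2 to go: {8,9} 1
  3 to go: {7,8,9} 1
  4 to go: {6,7,8,9} 1
  5 to go: {4,6,7,8,9} 1  {5,6,7,8,9} 1
  6 to go: {3,4,6,7,8,9} 1  {4,5,6,7,8,9} 2
  7 to go: {2,3,4,6,7,8,9} 1  {3,4,5,6,7,8,9} 3
  8 to go: {2,3,4,5,6,7,8,9} 4
  if 0:r drops first: 4 orders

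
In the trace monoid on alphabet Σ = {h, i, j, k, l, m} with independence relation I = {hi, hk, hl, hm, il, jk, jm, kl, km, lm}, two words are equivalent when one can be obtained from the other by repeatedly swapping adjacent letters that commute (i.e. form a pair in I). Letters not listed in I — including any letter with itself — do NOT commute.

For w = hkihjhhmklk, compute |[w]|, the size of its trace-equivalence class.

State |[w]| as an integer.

2709

drop 0:h onto floor
drop 1:k onto floor
drop 2:i onto {1:k}
drop 3:h onto {0:h}
drop 4:j onto {2:i, 3:h}
drop 5:h onto {4:j}
drop 6:h onto {5:h}
drop 7:m onto {2:i}
drop 8:k onto {2:i}
drop 9:l onto {4:j}
drop 10:k onto {8:k}
ground layer = {0:h, 1:k}
drop-orders for the pieces not yet dropped (sum over which currently-grounded one goes next):
  1 to go: {6} 1  {7} 1  {9} 1  {10} 1
  2 to go: {5,6} 1  {6,7} 2  {6,9} 2  {6,10} 2  {7,9} 2  {7,10} 2  {8,10} 1  {9,10} 2
  3 to go: {5,6,7} 3  {5,6,9} 3  {5,6,10} 3  {6,7,9} 6  {6,7,10} 6  {6,8,10} 3  {6,9,10} 6  {7,8,10} 3  {7,9,10} 6  {8,9,10} 3
  4 to go: {4,5,6,9} 3  {5,6,7,9} 12  {5,6,7,10} 12  {5,6,8,10} 6  {5,6,9,10} 12  {6,7,8,10} 12  {6,7,9,10} 24  {6,8,9,10} 12  {7,8,9,10} 12
  5 to go: {3,4,5,6,9} 3  {4,5,6,7,9} 15  {4,5,6,9,10} 15  {5,6,7,8,10} 30  {5,6,7,9,10} 60  {5,6,8,9,10} 30  {6,7,8,9,10} 60
  6 to go: {0,3,4,5,6,9} 3  {3,4,5,6,7,9} 18  {3,4,5,6,9,10} 18  {4,5,6,7,9,10} 90  {4,5,6,8,9,10} 45  {5,6,7,8,9,10} 180
  7 to go: {0,3,4,5,6,7,9} 21  {0,3,4,5,6,9,10} 21  {3,4,5,6,7,9,10} 126  {3,4,5,6,8,9,10} 63  {4,5,6,7,8,9,10} 315
  8 to go: {0,3,4,5,6,7,9,10} 168  {0,3,4,5,6,8,9,10} 84  {2,4,5,6,7,8,9,10} 315  {3,4,5,6,7,8,9,10} 504
  9 to go: {0,3,4,5,6,7,8,9,10} 756  {1,2,4,5,6,7,8,9,10} 315  {2,3,4,5,6,7,8,9,10} 819
  if 0:h drops first: 1134 orders
  if 1:k drops first: 1575 orders
heap linearizations: 2709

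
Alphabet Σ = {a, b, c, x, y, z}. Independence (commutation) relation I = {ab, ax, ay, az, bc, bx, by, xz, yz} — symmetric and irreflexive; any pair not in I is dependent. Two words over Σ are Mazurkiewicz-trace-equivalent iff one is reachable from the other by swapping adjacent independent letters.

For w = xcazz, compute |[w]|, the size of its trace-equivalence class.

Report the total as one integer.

piece 0:x — minimal
piece 1:c rests on {0:x}
piece 2:a rests on {1:c}
piece 3:z rests on {1:c}
piece 4:z rests on {3:z}
minimal pieces: {0:x}
ways to finish when only these pieces remain (= sum over removing one remaining piece with nothing left below it):
  1 left: {2}→1  {4}→1
  2 left: {2,4}→2  {3,4}→1
  3 left: {2,3,4}→3
  placing 0:x first → 3 extensions

3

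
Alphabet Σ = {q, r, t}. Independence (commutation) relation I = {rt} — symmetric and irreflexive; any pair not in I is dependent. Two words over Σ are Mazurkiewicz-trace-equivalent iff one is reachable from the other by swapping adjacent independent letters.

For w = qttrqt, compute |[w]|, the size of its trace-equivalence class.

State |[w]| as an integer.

0(q) covers ∅
1(t) covers 0:q
2(t) covers 1:t
3(r) covers 0:q
4(q) covers 2:t, 3:r
5(t) covers 4:q
floor of heap: 0:q
completions by unplaced set U, small U first (add the entries for U minus each lowest piece of U):
  |U|=1: {5}:1
  |U|=2: {4,5}:1
  |U|=3: {2,4,5}:1  {3,4,5}:1
  |U|=4: {1,2,4,5}:1  {2,3,4,5}:2
  start at 0(q): 3

3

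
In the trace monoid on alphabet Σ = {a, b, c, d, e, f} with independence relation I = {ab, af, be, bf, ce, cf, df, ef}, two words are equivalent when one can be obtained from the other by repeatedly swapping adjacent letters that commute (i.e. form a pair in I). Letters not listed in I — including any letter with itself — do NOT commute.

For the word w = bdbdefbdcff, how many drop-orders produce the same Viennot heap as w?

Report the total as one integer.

330

#0=b has no predecessor
#1=d depends on [0:b]
#2=b depends on [1:d]
#3=d depends on [2:b]
#4=e depends on [3:d]
#5=f has no predecessor
#6=b depends on [3:d]
#7=d depends on [4:e, 6:b]
#8=c depends on [7:d]
#9=f depends on [5:f]
#10=f depends on [9:f]
sources: [0:b, 5:f]
N(rest) = Σ N(rest − s) over sources s of rest; N(one piece) = 1:
  size 1 → [8]=1  [10]=1
  size 2 → [7,8]=1  [8,10]=2  [9,10]=1
  size 3 → [4,7,8]=1  [5,9,10]=1  [6,7,8]=1  [7,8,10]=3  [8,9,10]=3
  size 4 → [4,6,7,8]=2  [4,7,8,10]=4  [5,8,9,10]=4  [6,7,8,10]=4  [7,8,9,10]=6
  size 5 → [3,4,6,7,8]=2  [4,6,7,8,10]=10  [4,7,8,9,10]=10  [5,7,8,9,10]=10  [6,7,8,9,10]=10
  size 6 → [2,3,4,6,7,8]=2  [3,4,6,7,8,10]=12  [4,5,7,8,9,10]=20  [4,6,7,8,9,10]=30  [5,6,7,8,9,10]=20
  size 7 → [1,2,3,4,6,7,8]=2  [2,3,4,6,7,8,10]=14  [3,4,6,7,8,9,10]=42  [4,5,6,7,8,9,10]=70
  size 8 → [0,1,2,3,4,6,7,8]=2  [1,2,3,4,6,7,8,10]=16  [2,3,4,6,7,8,9,10]=56  [3,4,5,6,7,8,9,10]=112
  size 9 → [0,1,2,3,4,6,7,8,10]=18  [1,2,3,4,6,7,8,9,10]=72  [2,3,4,5,6,7,8,9,10]=168
  first=0(b) contributes 240
  first=5(f) contributes 90
|[w]| = 330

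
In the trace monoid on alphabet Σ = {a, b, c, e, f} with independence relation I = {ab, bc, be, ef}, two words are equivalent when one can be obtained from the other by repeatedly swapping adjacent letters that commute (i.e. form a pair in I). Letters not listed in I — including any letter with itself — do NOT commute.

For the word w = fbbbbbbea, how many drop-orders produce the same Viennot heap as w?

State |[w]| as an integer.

35

#0=f has no predecessor
#1=b depends on [0:f]
#2=b depends on [1:b]
#3=b depends on [2:b]
#4=b depends on [3:b]
#5=b depends on [4:b]
#6=b depends on [5:b]
#7=e has no predecessor
#8=a depends on [0:f, 7:e]
sources: [0:f, 7:e]
N(rest) = Σ N(rest − s) over sources s of rest; N(one piece) = 1:
  size 1 → [6]=1  [8]=1
  size 2 → [5,6]=1  [6,8]=2  [7,8]=1
  size 3 → [4,5,6]=1  [5,6,8]=3  [6,7,8]=3
  size 4 → [3,4,5,6]=1  [4,5,6,8]=4  [5,6,7,8]=6
  size 5 → [2,3,4,5,6]=1  [3,4,5,6,8]=5  [4,5,6,7,8]=10
  size 6 → [1,2,3,4,5,6]=1  [2,3,4,5,6,8]=6  [3,4,5,6,7,8]=15
  size 7 → [1,2,3,4,5,6,8]=7  [2,3,4,5,6,7,8]=21
  first=0(f) contributes 28
  first=7(e) contributes 7
|[w]| = 35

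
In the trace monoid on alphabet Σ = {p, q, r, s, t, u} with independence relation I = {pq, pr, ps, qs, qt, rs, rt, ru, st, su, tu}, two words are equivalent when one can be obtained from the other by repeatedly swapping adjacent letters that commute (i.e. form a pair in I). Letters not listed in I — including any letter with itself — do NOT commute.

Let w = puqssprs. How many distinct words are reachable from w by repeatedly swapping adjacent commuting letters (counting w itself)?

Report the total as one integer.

168

piece 0:p — minimal
piece 1:u rests on {0:p}
piece 2:q rests on {1:u}
piece 3:s — minimal
piece 4:s rests on {3:s}
piece 5:p rests on {1:u}
piece 6:r rests on {2:q}
piece 7:s rests on {4:s}
minimal pieces: {0:p, 3:s}
ways to finish when only these pieces remain (= sum over removing one remaining piece with nothing left below it):
  1 left: {5}→1  {6}→1  {7}→1
  2 left: {2,6}→1  {4,7}→1  {5,6}→2  {5,7}→2  {6,7}→2
  3 left: {2,5,6}→3  {2,6,7}→3  {3,4,7}→1  {4,5,7}→3  {4,6,7}→3  {5,6,7}→6
  4 left: {1,2,5,6}→3  {2,4,6,7}→6  {2,5,6,7}→12  {3,4,5,7}→4  {3,4,6,7}→4  {4,5,6,7}→12
  5 left: {0,1,2,5,6}→3  {1,2,5,6,7}→15  {2,3,4,6,7}→10  {2,4,5,6,7}→30  {3,4,5,6,7}→20
  6 left: {0,1,2,5,6,7}→18  {1,2,4,5,6,7}→45  {2,3,4,5,6,7}→60
  placing 0:p first → 105 extensions
  placing 3:s first → 63 extensions
total linear extensions = 168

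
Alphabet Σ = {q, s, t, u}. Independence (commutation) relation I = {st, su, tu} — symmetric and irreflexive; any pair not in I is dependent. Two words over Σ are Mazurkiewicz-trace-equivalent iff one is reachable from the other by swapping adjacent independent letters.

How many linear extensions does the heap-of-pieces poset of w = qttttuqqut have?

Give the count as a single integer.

drop 0:q onto floor
drop 1:t onto {0:q}
drop 2:t onto {1:t}
drop 3:t onto {2:t}
drop 4:t onto {3:t}
drop 5:u onto {0:q}
drop 6:q onto {4:t, 5:u}
drop 7:q onto {6:q}
drop 8:u onto {7:q}
drop 9:t onto {7:q}
ground layer = {0:q}
drop-orders for the pieces not yet dropped (sum over which currently-grounded one goes next):
  1 to go: {8} 1  {9} 1
  2 to go: {8,9} 2
  3 to go: {7,8,9} 2
  4 to go: {6,7,8,9} 2
  5 to go: {4,6,7,8,9} 2  {5,6,7,8,9} 2
  6 to go: {3,4,6,7,8,9} 2  {4,5,6,7,8,9} 4
  7 to go: {2,3,4,6,7,8,9} 2  {3,4,5,6,7,8,9} 6
  8 to go: {1,2,3,4,6,7,8,9} 2  {2,3,4,5,6,7,8,9} 8
  if 0:q drops first: 10 orders

10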